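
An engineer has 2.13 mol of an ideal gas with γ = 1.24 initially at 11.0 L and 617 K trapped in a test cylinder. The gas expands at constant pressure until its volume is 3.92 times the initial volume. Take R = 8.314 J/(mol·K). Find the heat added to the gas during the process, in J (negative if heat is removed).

P₁ = nRT₁/V₁ = 2.13×8.314×617/11.0 = 993 kPa.
Isobaric: P stays 993 kPa; V/T = const ⇒ T₂ = 2420 K, V₂ = 43.1 L.
W = PΔV = 993×(43.1−11.0) kPa·L = 31900 J.
ΔU = nCvΔT = 2.13×34.6×(2420−617) = 133000 J.
Q = ΔU + W = nCpΔT = 165000 J.

165000 J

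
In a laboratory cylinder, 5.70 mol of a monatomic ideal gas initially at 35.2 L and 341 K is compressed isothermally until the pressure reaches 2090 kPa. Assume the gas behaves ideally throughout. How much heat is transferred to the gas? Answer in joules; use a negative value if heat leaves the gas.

P₁ = nRT₁/V₁ = 5.70×8.314×341/35.2 = 459 kPa.
Isothermal: T stays 341 K; PV = const ⇒ V₂ = 7.73 L, P₂ = 2090 kPa.
ΔU = 0 (ideal gas, T constant).
W = nRT ln(V₂/V₁) = 5.70×8.314×341×ln(0.220) = -24500 J.
Q = ΔU + W = -24500 J.

-24500 J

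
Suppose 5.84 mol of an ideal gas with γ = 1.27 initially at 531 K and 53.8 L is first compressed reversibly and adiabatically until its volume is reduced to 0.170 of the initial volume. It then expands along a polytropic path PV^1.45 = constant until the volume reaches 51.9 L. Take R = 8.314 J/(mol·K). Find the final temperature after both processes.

392 K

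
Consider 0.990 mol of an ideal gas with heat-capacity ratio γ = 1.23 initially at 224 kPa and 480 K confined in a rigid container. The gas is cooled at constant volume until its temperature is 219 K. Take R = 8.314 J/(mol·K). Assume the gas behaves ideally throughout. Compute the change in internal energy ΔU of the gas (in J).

V₁ = nRT₁/P₁ = 0.990×8.314×480/224 = 17.6 L.
Isochoric: V stays 17.6 L; P/T = const ⇒ T₂ = 219 K, P₂ = 102 kPa.
For an ideal gas ΔU = nCvΔT with Cv = R/(γ−1) = 36.1 J/(mol·K).
ΔU = 0.990×36.1×(219−480) = -9340 J.

-9340 J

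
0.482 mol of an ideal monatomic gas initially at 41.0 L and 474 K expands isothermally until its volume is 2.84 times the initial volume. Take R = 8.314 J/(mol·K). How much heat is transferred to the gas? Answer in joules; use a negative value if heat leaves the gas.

P₁ = nRT₁/V₁ = 0.482×8.314×474/41.0 = 46.3 kPa.
Isothermal: T stays 474 K; PV = const ⇒ V₂ = 116 L, P₂ = 16.3 kPa.
ΔU = 0 (ideal gas, T constant).
W = nRT ln(V₂/V₁) = 0.482×8.314×474×ln(2.84) = 1980 J.
Q = ΔU + W = 1980 J.

1980 J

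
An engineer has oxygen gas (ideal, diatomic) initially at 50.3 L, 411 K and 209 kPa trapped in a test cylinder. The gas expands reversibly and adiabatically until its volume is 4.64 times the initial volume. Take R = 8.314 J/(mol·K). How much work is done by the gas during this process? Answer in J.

12100 J

n = P₁V₁/(RT₁) = 209×50.3/(8.314×411) = 3.08 mol.
Adiabatic: TV^(γ−1) = const ⇒ T₂ = 411×(0.216)^0.400 = 222 K; PV^γ = const ⇒ P₂ = 24.4 kPa.
ΔU = nCvΔT = 3.08×20.8×(222−411) = -12100 J.
Q = 0 for an adiabatic process, so W = −ΔU = 12100 J.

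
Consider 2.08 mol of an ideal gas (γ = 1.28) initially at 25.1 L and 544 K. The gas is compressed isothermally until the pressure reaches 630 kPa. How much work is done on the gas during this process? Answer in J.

P₁ = nRT₁/V₁ = 2.08×8.314×544/25.1 = 375 kPa.
Isothermal: T stays 544 K; PV = const ⇒ V₂ = 14.9 L, P₂ = 630 kPa.
W = nRT ln(V₂/V₁) = 2.08×8.314×544×ln(0.595) = -4890 J.
Work done on the gas = −W_by = 4890 J.

4890 J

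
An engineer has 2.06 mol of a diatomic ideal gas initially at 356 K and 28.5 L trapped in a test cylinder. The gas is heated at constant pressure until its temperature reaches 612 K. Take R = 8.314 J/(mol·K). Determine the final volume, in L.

49.0 L

P₁ = nRT₁/V₁ = 2.06×8.314×356/28.5 = 214 kPa.
Isobaric: P stays 214 kPa; V/T = const ⇒ T₂ = 612 K, V₂ = 49.0 L.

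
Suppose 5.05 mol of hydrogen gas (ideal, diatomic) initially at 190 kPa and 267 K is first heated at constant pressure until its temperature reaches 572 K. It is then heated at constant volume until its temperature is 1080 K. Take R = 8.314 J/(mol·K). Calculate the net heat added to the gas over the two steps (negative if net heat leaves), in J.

98100 J

V₁ = nRT₁/P₁ = 5.05×8.314×267/190 = 59.0 L.
Step 1 — Isobaric: P stays 190 kPa; V/T = const ⇒ T₂ = 572 K, V₂ = 126 L.
W = PΔV = 190×(126−59.0) kPa·L = 12800 J.
ΔU = nCvΔT = 5.05×20.8×(572−267) = 32000 J.
Q = ΔU + W = nCpΔT = 44800 J.
State after step 1: P = 190 kPa, V = 126 L, T = 572 K.
Step 2 — Isochoric: V stays 126 L; P/T = const ⇒ T₂ = 1080 K, P₂ = 359 kPa.
W = 0 (no volume change).
ΔU = nCvΔT = 5.05×20.8×(1080−572) = 53300 J.
Q = ΔU = 53300 J.
Net over both steps: W = 12800 J, Q = 98100 J, ΔU = 85300 J.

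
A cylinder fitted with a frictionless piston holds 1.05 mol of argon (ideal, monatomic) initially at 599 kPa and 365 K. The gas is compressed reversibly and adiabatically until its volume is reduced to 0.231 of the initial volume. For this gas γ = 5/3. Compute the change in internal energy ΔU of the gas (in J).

V₁ = nRT₁/P₁ = 1.05×8.314×365/599 = 5.32 L.
Adiabatic: TV^(γ−1) = const ⇒ T₂ = 365×(4.33)^0.667 = 970 K; PV^γ = const ⇒ P₂ = 6890 kPa.
For an ideal gas ΔU = nCvΔT with Cv = (3/2)R = 12.5 J/(mol·K).
ΔU = 1.05×12.5×(970−365) = 7920 J.

7920 J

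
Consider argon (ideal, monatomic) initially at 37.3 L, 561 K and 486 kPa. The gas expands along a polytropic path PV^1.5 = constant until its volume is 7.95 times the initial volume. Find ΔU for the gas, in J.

-17500 J

n = P₁V₁/(RT₁) = 486×37.3/(8.314×561) = 3.89 mol.
Polytropic n=1.5: T₂ = T₁(V₁/V₂)^(n−1) = 561×(0.126)^0.50 = 199 K; P₂ = P₁(V₁/V₂)^n = 21.7 kPa.
For an ideal gas ΔU = nCvΔT with Cv = (3/2)R = 12.5 J/(mol·K).
ΔU = 3.89×12.5×(199−561) = -17500 J.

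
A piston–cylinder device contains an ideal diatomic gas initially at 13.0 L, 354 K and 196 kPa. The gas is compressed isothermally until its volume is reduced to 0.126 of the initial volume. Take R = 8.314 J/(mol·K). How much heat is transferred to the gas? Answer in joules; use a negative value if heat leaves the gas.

-5280 J

n = P₁V₁/(RT₁) = 196×13.0/(8.314×354) = 0.866 mol.
Isothermal: T stays 354 K; PV = const ⇒ V₂ = 1.64 L, P₂ = 1560 kPa.
ΔU = 0 (ideal gas, T constant).
W = nRT ln(V₂/V₁) = 0.866×8.314×354×ln(0.126) = -5280 J.
Q = ΔU + W = -5280 J.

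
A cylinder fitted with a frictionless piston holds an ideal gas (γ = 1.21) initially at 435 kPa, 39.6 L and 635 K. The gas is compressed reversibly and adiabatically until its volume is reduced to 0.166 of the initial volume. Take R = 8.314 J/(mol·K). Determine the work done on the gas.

37600 J

n = P₁V₁/(RT₁) = 435×39.6/(8.314×635) = 3.26 mol.
Adiabatic: TV^(γ−1) = const ⇒ T₂ = 635×(6.02)^0.210 = 926 K; PV^γ = const ⇒ P₂ = 3820 kPa.
ΔU = nCvΔT = 3.26×39.6×(926−635) = 37600 J.
Q = 0 for an adiabatic process, so W = −ΔU = -37600 J.
Work done on the gas = −W_by = 37600 J.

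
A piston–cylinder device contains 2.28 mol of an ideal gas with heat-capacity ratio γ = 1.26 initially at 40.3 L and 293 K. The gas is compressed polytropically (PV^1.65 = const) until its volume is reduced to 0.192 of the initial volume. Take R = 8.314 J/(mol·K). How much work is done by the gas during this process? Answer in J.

-16400 J

P₁ = nRT₁/V₁ = 2.28×8.314×293/40.3 = 138 kPa.
Polytropic n=1.65: T₂ = T₁(V₁/V₂)^(n−1) = 293×(5.21)^0.65 = 856 K; P₂ = P₁(V₁/V₂)^n = 2100 kPa.
W = (P₁V₁−P₂V₂)/(n−1) = (138×40.3−2100×7.74)/0.65 = -16400 J.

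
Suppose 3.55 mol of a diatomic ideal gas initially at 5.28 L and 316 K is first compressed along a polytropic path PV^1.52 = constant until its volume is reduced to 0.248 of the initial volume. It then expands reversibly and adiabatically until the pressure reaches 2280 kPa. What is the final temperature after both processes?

383 K

P₁ = nRT₁/V₁ = 3.55×8.314×316/5.28 = 1770 kPa.
Step 1 — Polytropic n=1.52: T₂ = T₁(V₁/V₂)^(n−1) = 316×(4.03)^0.52 = 652 K; P₂ = P₁(V₁/V₂)^n = 14700 kPa.
W = (P₁V₁−P₂V₂)/(n−1) = (1770×5.28−14700×1.31)/0.52 = -19100 J.
ΔU = nCvΔT = 3.55×20.8×(652−316) = 24800 J.
Q = ΔU + W = 5730 J.
State after step 1: P = 14700 kPa, V = 1.31 L, T = 652 K.
Step 2 — Adiabatic: T₂/T₁ = (P₂/P₁)^((γ−1)/γ) ⇒ T₂ = 652×(0.155)^0.286 = 383 K; V₂ = 4.96 L.
ΔU = nCvΔT = 3.55×20.8×(383−652) = -19900 J.
Q = 0 for an adiabatic process, so W = −ΔU = 19900 J.
Net over both steps: W = 782 J, Q = 5730 J, ΔU = 4950 J.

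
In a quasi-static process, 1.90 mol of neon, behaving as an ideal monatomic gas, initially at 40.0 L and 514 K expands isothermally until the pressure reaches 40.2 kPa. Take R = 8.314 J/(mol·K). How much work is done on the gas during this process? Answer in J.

-13100 J

P₁ = nRT₁/V₁ = 1.90×8.314×514/40.0 = 203 kPa.
Isothermal: T stays 514 K; PV = const ⇒ V₂ = 202 L, P₂ = 40.2 kPa.
W = nRT ln(V₂/V₁) = 1.90×8.314×514×ln(5.05) = 13100 J.
Work done on the gas = −W_by = -13100 J.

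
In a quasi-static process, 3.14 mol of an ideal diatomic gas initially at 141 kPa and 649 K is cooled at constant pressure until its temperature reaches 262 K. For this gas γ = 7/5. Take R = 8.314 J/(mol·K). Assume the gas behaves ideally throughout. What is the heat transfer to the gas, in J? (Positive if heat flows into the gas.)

V₁ = nRT₁/P₁ = 3.14×8.314×649/141 = 120 L.
Isobaric: P stays 141 kPa; V/T = const ⇒ T₂ = 262 K, V₂ = 48.5 L.
W = PΔV = 141×(48.5−120) kPa·L = -10100 J.
ΔU = nCvΔT = 3.14×20.8×(262−649) = -25300 J.
Q = ΔU + W = nCpΔT = -35400 J.

-35400 J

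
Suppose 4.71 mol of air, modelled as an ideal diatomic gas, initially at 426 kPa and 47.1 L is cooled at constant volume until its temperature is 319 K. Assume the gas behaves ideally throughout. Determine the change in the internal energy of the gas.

T₁ = P₁V₁/(nR) = 426×47.1/(4.71×8.314) = 512 K.
Isochoric: V stays 47.1 L; P/T = const ⇒ T₂ = 319 K, P₂ = 265 kPa.
For an ideal gas ΔU = nCvΔT with Cv = (5/2)R = 20.8 J/(mol·K).
ΔU = 4.71×20.8×(319−512) = -18900 J.

-18900 J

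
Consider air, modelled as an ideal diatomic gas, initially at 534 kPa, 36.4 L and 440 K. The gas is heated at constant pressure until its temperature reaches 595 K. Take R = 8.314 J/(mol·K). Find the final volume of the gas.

Isobaric: P stays 534 kPa; V/T = const ⇒ T₂ = 595 K, V₂ = 49.2 L.

49.2 L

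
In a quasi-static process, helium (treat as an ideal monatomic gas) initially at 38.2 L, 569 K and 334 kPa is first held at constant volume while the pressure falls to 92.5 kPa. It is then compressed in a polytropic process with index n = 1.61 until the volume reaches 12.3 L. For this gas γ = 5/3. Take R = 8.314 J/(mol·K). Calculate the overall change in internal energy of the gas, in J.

n = P₁V₁/(RT₁) = 334×38.2/(8.314×569) = 2.70 mol.
Step 1 — Isochoric: V stays 38.2 L; P/T = const ⇒ T₂ = 158 K, P₂ = 92.5 kPa.
W = 0 (no volume change).
ΔU = nCvΔT = 2.70×12.5×(158−569) = -13800 J.
Q = ΔU = -13800 J.
State after step 1: P = 92.5 kPa, V = 38.2 L, T = 158 K.
Step 2 — Polytropic n=1.61: T₂ = T₁(V₁/V₂)^(n−1) = 158×(3.11)^0.61 = 315 K; P₂ = P₁(V₁/V₂)^n = 573 kPa.
W = (P₁V₁−P₂V₂)/(n−1) = (92.5×38.2−573×12.3)/0.61 = -5770 J.
ΔU = nCvΔT = 2.70×12.5×(315−158) = 5280 J.
Q = ΔU + W = -491 J.
Net over both steps: W = -5770 J, Q = -14300 J, ΔU = -8560 J.

-8560 J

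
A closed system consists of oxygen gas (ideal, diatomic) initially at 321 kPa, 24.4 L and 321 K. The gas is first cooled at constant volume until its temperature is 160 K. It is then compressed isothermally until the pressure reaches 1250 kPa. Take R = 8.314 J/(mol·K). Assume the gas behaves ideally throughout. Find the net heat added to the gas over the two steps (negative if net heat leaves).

n = P₁V₁/(RT₁) = 321×24.4/(8.314×321) = 2.93 mol.
Step 1 — Isochoric: V stays 24.4 L; P/T = const ⇒ T₂ = 160 K, P₂ = 160 kPa.
W = 0 (no volume change).
ΔU = nCvΔT = 2.93×20.8×(160−321) = -9820 J.
Q = ΔU = -9820 J.
State after step 1: P = 160 kPa, V = 24.4 L, T = 160 K.
Step 2 — Isothermal: T stays 160 K; PV = const ⇒ V₂ = 3.12 L, P₂ = 1250 kPa.
ΔU = 0 (ideal gas, T constant).
W = nRT ln(V₂/V₁) = 2.93×8.314×160×ln(0.128) = -8030 J.
Q = ΔU + W = -8030 J.
Net over both steps: W = -8030 J, Q = -17800 J, ΔU = -9820 J.

-17800 J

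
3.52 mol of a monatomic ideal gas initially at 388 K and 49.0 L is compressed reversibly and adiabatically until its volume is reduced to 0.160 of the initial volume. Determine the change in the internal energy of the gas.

40800 J

P₁ = nRT₁/V₁ = 3.52×8.314×388/49.0 = 232 kPa.
Adiabatic: TV^(γ−1) = const ⇒ T₂ = 388×(6.25)^0.667 = 1320 K; PV^γ = const ⇒ P₂ = 4910 kPa.
For an ideal gas ΔU = nCvΔT with Cv = (3/2)R = 12.5 J/(mol·K).
ΔU = 3.52×12.5×(1320−388) = 40800 J.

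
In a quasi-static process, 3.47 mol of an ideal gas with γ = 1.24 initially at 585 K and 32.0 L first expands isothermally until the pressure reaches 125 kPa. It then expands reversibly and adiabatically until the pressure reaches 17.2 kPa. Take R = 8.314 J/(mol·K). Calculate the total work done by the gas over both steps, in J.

46700 J

P₁ = nRT₁/V₁ = 3.47×8.314×585/32.0 = 527 kPa.
Step 1 — Isothermal: T stays 585 K; PV = const ⇒ V₂ = 135 L, P₂ = 125 kPa.
ΔU = 0 (ideal gas, T constant).
W = nRT ln(V₂/V₁) = 3.47×8.314×585×ln(4.22) = 24300 J.
Q = ΔU + W = 24300 J.
State after step 1: P = 125 kPa, V = 135 L, T = 585 K.
Step 2 — Adiabatic: T₂/T₁ = (P₂/P₁)^((γ−1)/γ) ⇒ T₂ = 585×(0.138)^0.194 = 399 K; V₂ = 668 L.
ΔU = nCvΔT = 3.47×34.6×(399−585) = -22400 J.
Q = 0 for an adiabatic process, so W = −ΔU = 22400 J.
Net over both steps: W = 46700 J, Q = 24300 J, ΔU = -22400 J.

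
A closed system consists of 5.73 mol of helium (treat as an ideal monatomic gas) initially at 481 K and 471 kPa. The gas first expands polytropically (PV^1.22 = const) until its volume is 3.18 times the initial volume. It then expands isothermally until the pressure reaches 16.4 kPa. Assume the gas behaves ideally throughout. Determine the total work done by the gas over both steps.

58000 J

V₁ = nRT₁/P₁ = 5.73×8.314×481/471 = 48.7 L.
Step 1 — Polytropic n=1.22: T₂ = T₁(V₁/V₂)^(n−1) = 481×(0.314)^0.22 = 373 K; P₂ = P₁(V₁/V₂)^n = 115 kPa.
W = (P₁V₁−P₂V₂)/(n−1) = (471×48.7−115×155)/0.22 = 23400 J.
ΔU = nCvΔT = 5.73×12.5×(373−481) = -7720 J.
Q = ΔU + W = 15700 J.
State after step 1: P = 115 kPa, V = 155 L, T = 373 K.
Step 2 — Isothermal: T stays 373 K; PV = const ⇒ V₂ = 1080 L, P₂ = 16.4 kPa.
ΔU = 0 (ideal gas, T constant).
W = nRT ln(V₂/V₁) = 5.73×8.314×373×ln(7.00) = 34600 J.
Q = ΔU + W = 34600 J.
Net over both steps: W = 58000 J, Q = 50300 J, ΔU = -7720 J.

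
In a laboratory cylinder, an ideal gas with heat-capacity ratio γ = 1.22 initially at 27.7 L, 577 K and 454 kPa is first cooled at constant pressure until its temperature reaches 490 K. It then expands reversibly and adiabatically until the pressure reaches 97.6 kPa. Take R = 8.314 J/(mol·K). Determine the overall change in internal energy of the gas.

n = P₁V₁/(RT₁) = 454×27.7/(8.314×577) = 2.62 mol.
Step 1 — Isobaric: P stays 454 kPa; V/T = const ⇒ T₂ = 490 K, V₂ = 23.5 L.
W = PΔV = 454×(23.5−27.7) kPa·L = -1900 J.
ΔU = nCvΔT = 2.62×37.8×(490−577) = -8620 J.
Q = ΔU + W = nCpΔT = -10500 J.
State after step 1: P = 454 kPa, V = 23.5 L, T = 490 K.
Step 2 — Adiabatic: T₂/T₁ = (P₂/P₁)^((γ−1)/γ) ⇒ T₂ = 490×(0.215)^0.180 = 371 K; V₂ = 82.9 L.
ΔU = nCvΔT = 2.62×37.8×(371−490) = -11800 J.
Q = 0 for an adiabatic process, so W = −ΔU = 11800 J.
Net over both steps: W = 9860 J, Q = -10500 J, ΔU = -20400 J.

-20400 J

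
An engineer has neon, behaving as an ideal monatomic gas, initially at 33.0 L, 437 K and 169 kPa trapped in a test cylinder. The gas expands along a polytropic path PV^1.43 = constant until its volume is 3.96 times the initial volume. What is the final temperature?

242 K

Polytropic n=1.43: T₂ = T₁(V₁/V₂)^(n−1) = 437×(0.253)^0.43 = 242 K; P₂ = P₁(V₁/V₂)^n = 23.6 kPa.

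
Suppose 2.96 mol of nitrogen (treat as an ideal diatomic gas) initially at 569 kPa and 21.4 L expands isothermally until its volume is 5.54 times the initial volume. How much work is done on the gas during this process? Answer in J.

T₁ = P₁V₁/(nR) = 569×21.4/(2.96×8.314) = 495 K.
Isothermal: T stays 495 K; PV = const ⇒ V₂ = 119 L, P₂ = 103 kPa.
W = nRT ln(V₂/V₁) = 2.96×8.314×495×ln(5.54) = 20800 J.
Work done on the gas = −W_by = -20800 J.

-20800 J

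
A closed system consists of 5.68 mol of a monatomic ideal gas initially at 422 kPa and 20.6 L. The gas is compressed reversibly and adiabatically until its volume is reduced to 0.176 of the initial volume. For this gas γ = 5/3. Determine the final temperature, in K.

586 K

T₁ = P₁V₁/(nR) = 422×20.6/(5.68×8.314) = 184 K.
Adiabatic: TV^(γ−1) = const ⇒ T₂ = 184×(5.68)^0.667 = 586 K; PV^γ = const ⇒ P₂ = 7630 kPa.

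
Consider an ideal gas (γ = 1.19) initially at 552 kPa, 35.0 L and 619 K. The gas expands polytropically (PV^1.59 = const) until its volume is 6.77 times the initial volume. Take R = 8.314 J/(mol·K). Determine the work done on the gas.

-22200 J

n = P₁V₁/(RT₁) = 552×35.0/(8.314×619) = 3.75 mol.
Polytropic n=1.59: T₂ = T₁(V₁/V₂)^(n−1) = 619×(0.148)^0.59 = 200 K; P₂ = P₁(V₁/V₂)^n = 26.4 kPa.
W = (P₁V₁−P₂V₂)/(n−1) = (552×35.0−26.4×237)/0.59 = 22200 J.
Work done on the gas = −W_by = -22200 J.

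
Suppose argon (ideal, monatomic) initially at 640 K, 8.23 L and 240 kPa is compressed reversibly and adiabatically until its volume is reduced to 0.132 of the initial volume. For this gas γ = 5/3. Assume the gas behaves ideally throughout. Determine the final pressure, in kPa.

7010 kPa

Adiabatic: TV^(γ−1) = const ⇒ T₂ = 640×(7.58)^0.667 = 2470 K; PV^γ = const ⇒ P₂ = 7010 kPa.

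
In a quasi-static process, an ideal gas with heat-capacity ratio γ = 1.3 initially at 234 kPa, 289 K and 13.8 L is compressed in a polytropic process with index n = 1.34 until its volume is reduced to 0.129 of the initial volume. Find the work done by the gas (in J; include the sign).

-9560 J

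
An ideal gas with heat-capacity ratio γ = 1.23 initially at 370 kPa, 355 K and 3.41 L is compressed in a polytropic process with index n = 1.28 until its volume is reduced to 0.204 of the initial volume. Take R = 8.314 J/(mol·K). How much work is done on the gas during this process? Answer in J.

2530 J

n = P₁V₁/(RT₁) = 370×3.41/(8.314×355) = 0.427 mol.
Polytropic n=1.28: T₂ = T₁(V₁/V₂)^(n−1) = 355×(4.90)^0.28 = 554 K; P₂ = P₁(V₁/V₂)^n = 2830 kPa.
W = (P₁V₁−P₂V₂)/(n−1) = (370×3.41−2830×0.696)/0.28 = -2530 J.
Work done on the gas = −W_by = 2530 J.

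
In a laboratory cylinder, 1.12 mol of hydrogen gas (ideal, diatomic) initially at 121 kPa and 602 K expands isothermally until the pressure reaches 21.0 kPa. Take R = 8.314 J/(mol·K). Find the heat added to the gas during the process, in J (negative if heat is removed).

9820 J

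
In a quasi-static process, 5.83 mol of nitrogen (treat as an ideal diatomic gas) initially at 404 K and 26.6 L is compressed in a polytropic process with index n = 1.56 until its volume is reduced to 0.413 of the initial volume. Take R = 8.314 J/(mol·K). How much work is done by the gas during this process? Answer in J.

-22400 J

P₁ = nRT₁/V₁ = 5.83×8.314×404/26.6 = 736 kPa.
Polytropic n=1.56: T₂ = T₁(V₁/V₂)^(n−1) = 404×(2.42)^0.56 = 663 K; P₂ = P₁(V₁/V₂)^n = 2920 kPa.
W = (P₁V₁−P₂V₂)/(n−1) = (736×26.6−2920×11.0)/0.56 = -22400 J.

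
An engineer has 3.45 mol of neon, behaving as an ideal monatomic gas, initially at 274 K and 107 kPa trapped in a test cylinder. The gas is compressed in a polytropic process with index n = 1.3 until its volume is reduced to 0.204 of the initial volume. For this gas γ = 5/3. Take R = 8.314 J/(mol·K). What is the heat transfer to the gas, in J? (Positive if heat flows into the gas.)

V₁ = nRT₁/P₁ = 3.45×8.314×274/107 = 73.5 L.
Polytropic n=1.3: T₂ = T₁(V₁/V₂)^(n−1) = 274×(4.90)^0.30 = 441 K; P₂ = P₁(V₁/V₂)^n = 845 kPa.
W = (P₁V₁−P₂V₂)/(n−1) = (107×73.5−845×15.0)/0.30 = -16000 J.
ΔU = nCvΔT = 3.45×12.5×(441−274) = 7200 J.
Q = ΔU + W = -8800 J.

-8800 J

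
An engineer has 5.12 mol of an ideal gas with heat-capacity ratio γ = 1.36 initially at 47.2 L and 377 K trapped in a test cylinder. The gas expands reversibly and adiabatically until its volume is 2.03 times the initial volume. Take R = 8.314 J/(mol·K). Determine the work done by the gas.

10000 J

P₁ = nRT₁/V₁ = 5.12×8.314×377/47.2 = 340 kPa.
Adiabatic: TV^(γ−1) = const ⇒ T₂ = 377×(0.493)^0.360 = 292 K; PV^γ = const ⇒ P₂ = 130 kPa.
ΔU = nCvΔT = 5.12×23.1×(292−377) = -10000 J.
Q = 0 for an adiabatic process, so W = −ΔU = 10000 J.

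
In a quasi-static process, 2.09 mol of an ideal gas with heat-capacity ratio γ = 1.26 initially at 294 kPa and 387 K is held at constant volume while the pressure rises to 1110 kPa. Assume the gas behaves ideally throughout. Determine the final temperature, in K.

1460 K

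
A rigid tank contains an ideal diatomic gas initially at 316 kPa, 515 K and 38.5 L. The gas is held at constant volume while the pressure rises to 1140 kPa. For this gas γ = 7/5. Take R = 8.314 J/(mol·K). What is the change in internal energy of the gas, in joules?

79300 J

n = P₁V₁/(RT₁) = 316×38.5/(8.314×515) = 2.84 mol.
Isochoric: V stays 38.5 L; P/T = const ⇒ T₂ = 1860 K, P₂ = 1140 kPa.
For an ideal gas ΔU = nCvΔT with Cv = (5/2)R = 20.8 J/(mol·K).
ΔU = 2.84×20.8×(1860−515) = 79300 J.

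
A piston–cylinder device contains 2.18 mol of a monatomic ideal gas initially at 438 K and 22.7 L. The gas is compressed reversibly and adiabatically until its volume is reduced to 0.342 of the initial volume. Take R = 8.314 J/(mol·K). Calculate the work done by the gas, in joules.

P₁ = nRT₁/V₁ = 2.18×8.314×438/22.7 = 350 kPa.
Adiabatic: TV^(γ−1) = const ⇒ T₂ = 438×(2.92)^0.667 = 896 K; PV^γ = const ⇒ P₂ = 2090 kPa.
ΔU = nCvΔT = 2.18×12.5×(896−438) = 12400 J.
Q = 0 for an adiabatic process, so W = −ΔU = -12400 J.

-12400 J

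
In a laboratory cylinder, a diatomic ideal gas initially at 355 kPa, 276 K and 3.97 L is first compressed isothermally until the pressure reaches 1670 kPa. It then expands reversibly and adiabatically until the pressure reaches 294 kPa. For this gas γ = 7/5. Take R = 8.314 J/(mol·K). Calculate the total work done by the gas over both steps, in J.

n = P₁V₁/(RT₁) = 355×3.97/(8.314×276) = 0.614 mol.
Step 1 — Isothermal: T stays 276 K; PV = const ⇒ V₂ = 0.844 L, P₂ = 1670 kPa.
ΔU = 0 (ideal gas, T constant).
W = nRT ln(V₂/V₁) = 0.614×8.314×276×ln(0.213) = -2180 J.
Q = ΔU + W = -2180 J.
State after step 1: P = 1670 kPa, V = 0.844 L, T = 276 K.
Step 2 — Adiabatic: T₂/T₁ = (P₂/P₁)^((γ−1)/γ) ⇒ T₂ = 276×(0.176)^0.286 = 168 K; V₂ = 2.92 L.
ΔU = nCvΔT = 0.614×20.8×(168−276) = -1380 J.
Q = 0 for an adiabatic process, so W = −ΔU = 1380 J.
Net over both steps: W = -804 J, Q = -2180 J, ΔU = -1380 J.

-804 J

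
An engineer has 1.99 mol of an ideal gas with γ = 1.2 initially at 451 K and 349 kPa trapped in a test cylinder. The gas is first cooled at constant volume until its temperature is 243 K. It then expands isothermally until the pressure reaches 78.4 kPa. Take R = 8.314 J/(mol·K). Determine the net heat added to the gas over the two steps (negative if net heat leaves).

V₁ = nRT₁/P₁ = 1.99×8.314×451/349 = 21.4 L.
Step 1 — Isochoric: V stays 21.4 L; P/T = const ⇒ T₂ = 243 K, P₂ = 188 kPa.
W = 0 (no volume change).
ΔU = nCvΔT = 1.99×41.6×(243−451) = -17200 J.
Q = ΔU = -17200 J.
State after step 1: P = 188 kPa, V = 21.4 L, T = 243 K.
Step 2 — Isothermal: T stays 243 K; PV = const ⇒ V₂ = 51.3 L, P₂ = 78.4 kPa.
ΔU = 0 (ideal gas, T constant).
W = nRT ln(V₂/V₁) = 1.99×8.314×243×ln(2.40) = 3520 J.
Q = ΔU + W = 3520 J.
Net over both steps: W = 3520 J, Q = -13700 J, ΔU = -17200 J.

-13700 J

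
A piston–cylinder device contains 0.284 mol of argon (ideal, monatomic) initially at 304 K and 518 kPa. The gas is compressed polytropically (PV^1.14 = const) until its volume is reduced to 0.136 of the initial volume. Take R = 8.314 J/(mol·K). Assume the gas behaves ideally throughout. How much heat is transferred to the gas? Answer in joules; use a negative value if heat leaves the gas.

-1310 J

V₁ = nRT₁/P₁ = 0.284×8.314×304/518 = 1.39 L.
Polytropic n=1.14: T₂ = T₁(V₁/V₂)^(n−1) = 304×(7.35)^0.14 = 402 K; P₂ = P₁(V₁/V₂)^n = 5040 kPa.
W = (P₁V₁−P₂V₂)/(n−1) = (518×1.39−5040×0.188)/0.14 = -1650 J.
ΔU = nCvΔT = 0.284×12.5×(402−304) = 347 J.
Q = ΔU + W = -1310 J.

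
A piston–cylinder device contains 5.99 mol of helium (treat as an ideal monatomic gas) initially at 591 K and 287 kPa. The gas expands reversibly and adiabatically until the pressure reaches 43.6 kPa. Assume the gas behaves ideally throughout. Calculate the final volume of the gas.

V₁ = nRT₁/P₁ = 5.99×8.314×591/287 = 103 L.
Adiabatic: T₂/T₁ = (P₂/P₁)^((γ−1)/γ) ⇒ T₂ = 591×(0.152)^0.400 = 278 K; V₂ = 318 L.

318 L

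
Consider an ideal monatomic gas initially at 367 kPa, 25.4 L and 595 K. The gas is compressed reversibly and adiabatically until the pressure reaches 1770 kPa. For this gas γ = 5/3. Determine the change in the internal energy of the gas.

12300 J

n = P₁V₁/(RT₁) = 367×25.4/(8.314×595) = 1.88 mol.
Adiabatic: T₂/T₁ = (P₂/P₁)^((γ−1)/γ) ⇒ T₂ = 595×(4.82)^0.400 = 1120 K; V₂ = 9.88 L.
For an ideal gas ΔU = nCvΔT with Cv = (3/2)R = 12.5 J/(mol·K).
ΔU = 1.88×12.5×(1120−595) = 12300 J.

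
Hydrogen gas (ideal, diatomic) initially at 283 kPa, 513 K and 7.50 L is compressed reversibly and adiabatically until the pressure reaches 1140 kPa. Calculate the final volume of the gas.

Adiabatic: T₂/T₁ = (P₂/P₁)^((γ−1)/γ) ⇒ T₂ = 513×(4.03)^0.286 = 764 K; V₂ = 2.77 L.

2.77 L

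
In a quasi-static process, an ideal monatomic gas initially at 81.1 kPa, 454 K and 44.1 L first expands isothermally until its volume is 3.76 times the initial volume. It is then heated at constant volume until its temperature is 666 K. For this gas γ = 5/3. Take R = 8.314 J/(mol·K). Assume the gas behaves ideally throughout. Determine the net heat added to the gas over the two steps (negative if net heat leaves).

7240 J

n = P₁V₁/(RT₁) = 81.1×44.1/(8.314×454) = 0.948 mol.
Step 1 — Isothermal: T stays 454 K; PV = const ⇒ V₂ = 166 L, P₂ = 21.6 kPa.
ΔU = 0 (ideal gas, T constant).
W = nRT ln(V₂/V₁) = 0.948×8.314×454×ln(3.76) = 4740 J.
Q = ΔU + W = 4740 J.
State after step 1: P = 21.6 kPa, V = 166 L, T = 454 K.
Step 2 — Isochoric: V stays 166 L; P/T = const ⇒ T₂ = 666 K, P₂ = 31.6 kPa.
W = 0 (no volume change).
ΔU = nCvΔT = 0.948×12.5×(666−454) = 2510 J.
Q = ΔU = 2510 J.
Net over both steps: W = 4740 J, Q = 7240 J, ΔU = 2510 J.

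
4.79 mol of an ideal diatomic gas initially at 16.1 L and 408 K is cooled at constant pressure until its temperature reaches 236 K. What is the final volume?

9.31 L

P₁ = nRT₁/V₁ = 4.79×8.314×408/16.1 = 1010 kPa.
Isobaric: P stays 1010 kPa; V/T = const ⇒ T₂ = 236 K, V₂ = 9.31 L.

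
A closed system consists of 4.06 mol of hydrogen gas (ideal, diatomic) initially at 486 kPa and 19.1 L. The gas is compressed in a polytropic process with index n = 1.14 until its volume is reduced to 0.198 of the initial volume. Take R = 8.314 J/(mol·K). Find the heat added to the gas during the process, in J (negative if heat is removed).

-11000 J

T₁ = P₁V₁/(nR) = 486×19.1/(4.06×8.314) = 275 K.
Polytropic n=1.14: T₂ = T₁(V₁/V₂)^(n−1) = 275×(5.05)^0.14 = 345 K; P₂ = P₁(V₁/V₂)^n = 3080 kPa.
W = (P₁V₁−P₂V₂)/(n−1) = (486×19.1−3080×3.78)/0.14 = -16900 J.
ΔU = nCvΔT = 4.06×20.8×(345−275) = 5910 J.
Q = ΔU + W = -11000 J.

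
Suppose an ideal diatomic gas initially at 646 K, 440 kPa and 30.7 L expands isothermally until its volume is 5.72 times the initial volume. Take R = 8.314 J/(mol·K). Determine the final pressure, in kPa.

Isothermal: T stays 646 K; PV = const ⇒ V₂ = 176 L, P₂ = 76.9 kPa.

76.9 kPa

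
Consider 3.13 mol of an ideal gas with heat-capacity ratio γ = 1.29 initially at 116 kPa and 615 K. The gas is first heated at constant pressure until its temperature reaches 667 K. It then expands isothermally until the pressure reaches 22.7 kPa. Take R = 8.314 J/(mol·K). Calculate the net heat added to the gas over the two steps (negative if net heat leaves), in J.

V₁ = nRT₁/P₁ = 3.13×8.314×615/116 = 138 L.
Step 1 — Isobaric: P stays 116 kPa; V/T = const ⇒ T₂ = 667 K, V₂ = 150 L.
W = PΔV = 116×(150−138) kPa·L = 1350 J.
ΔU = nCvΔT = 3.13×28.7×(667−615) = 4670 J.
Q = ΔU + W = nCpΔT = 6020 J.
State after step 1: P = 116 kPa, V = 150 L, T = 667 K.
Step 2 — Isothermal: T stays 667 K; PV = const ⇒ V₂ = 765 L, P₂ = 22.7 kPa.
ΔU = 0 (ideal gas, T constant).
W = nRT ln(V₂/V₁) = 3.13×8.314×667×ln(5.11) = 28300 J.
Q = ΔU + W = 28300 J.
Net over both steps: W = 29700 J, Q = 34300 J, ΔU = 4670 J.

34300 J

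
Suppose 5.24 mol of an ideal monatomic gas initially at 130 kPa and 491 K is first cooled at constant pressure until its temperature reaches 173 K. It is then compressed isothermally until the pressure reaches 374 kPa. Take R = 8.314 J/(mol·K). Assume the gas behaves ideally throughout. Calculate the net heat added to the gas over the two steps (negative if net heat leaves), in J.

-42600 J

V₁ = nRT₁/P₁ = 5.24×8.314×491/130 = 165 L.
Step 1 — Isobaric: P stays 130 kPa; V/T = const ⇒ T₂ = 173 K, V₂ = 58.0 L.
W = PΔV = 130×(58.0−165) kPa·L = -13900 J.
ΔU = nCvΔT = 5.24×12.5×(173−491) = -20800 J.
Q = ΔU + W = nCpΔT = -34600 J.
State after step 1: P = 130 kPa, V = 58.0 L, T = 173 K.
Step 2 — Isothermal: T stays 173 K; PV = const ⇒ V₂ = 20.2 L, P₂ = 374 kPa.
ΔU = 0 (ideal gas, T constant).
W = nRT ln(V₂/V₁) = 5.24×8.314×173×ln(0.348) = -7960 J.
Q = ΔU + W = -7960 J.
Net over both steps: W = -21800 J, Q = -42600 J, ΔU = -20800 J.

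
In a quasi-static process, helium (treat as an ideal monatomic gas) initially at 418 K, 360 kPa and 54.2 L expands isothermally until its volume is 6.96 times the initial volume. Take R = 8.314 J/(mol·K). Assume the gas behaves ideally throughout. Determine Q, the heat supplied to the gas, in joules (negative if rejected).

37900 J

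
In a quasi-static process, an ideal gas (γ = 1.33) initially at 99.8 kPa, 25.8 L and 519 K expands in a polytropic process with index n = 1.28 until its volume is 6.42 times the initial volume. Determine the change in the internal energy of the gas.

-3170 J

n = P₁V₁/(RT₁) = 99.8×25.8/(8.314×519) = 0.597 mol.
Polytropic n=1.28: T₂ = T₁(V₁/V₂)^(n−1) = 519×(0.156)^0.28 = 308 K; P₂ = P₁(V₁/V₂)^n = 9.24 kPa.
For an ideal gas ΔU = nCvΔT with Cv = R/(γ−1) = 25.2 J/(mol·K).
ΔU = 0.597×25.2×(308−519) = -3170 J.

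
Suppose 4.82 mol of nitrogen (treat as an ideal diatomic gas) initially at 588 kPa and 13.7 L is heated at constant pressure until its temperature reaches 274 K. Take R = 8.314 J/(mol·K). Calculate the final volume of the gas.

18.7 L

T₁ = P₁V₁/(nR) = 588×13.7/(4.82×8.314) = 201 K.
Isobaric: P stays 588 kPa; V/T = const ⇒ T₂ = 274 K, V₂ = 18.7 L.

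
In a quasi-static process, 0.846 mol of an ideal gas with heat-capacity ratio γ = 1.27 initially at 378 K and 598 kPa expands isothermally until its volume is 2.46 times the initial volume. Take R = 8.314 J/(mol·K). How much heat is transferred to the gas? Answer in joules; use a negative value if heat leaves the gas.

2390 J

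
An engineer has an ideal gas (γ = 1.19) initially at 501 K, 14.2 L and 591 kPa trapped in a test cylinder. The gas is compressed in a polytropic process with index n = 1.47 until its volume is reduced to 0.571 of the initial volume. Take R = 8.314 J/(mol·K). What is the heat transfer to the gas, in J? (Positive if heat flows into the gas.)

n = P₁V₁/(RT₁) = 591×14.2/(8.314×501) = 2.01 mol.
Polytropic n=1.47: T₂ = T₁(V₁/V₂)^(n−1) = 501×(1.75)^0.47 = 652 K; P₂ = P₁(V₁/V₂)^n = 1350 kPa.
W = (P₁V₁−P₂V₂)/(n−1) = (591×14.2−1350×8.11)/0.47 = -5380 J.
ΔU = nCvΔT = 2.01×43.8×(652−501) = 13300 J.
Q = ΔU + W = 7930 J.

7930 J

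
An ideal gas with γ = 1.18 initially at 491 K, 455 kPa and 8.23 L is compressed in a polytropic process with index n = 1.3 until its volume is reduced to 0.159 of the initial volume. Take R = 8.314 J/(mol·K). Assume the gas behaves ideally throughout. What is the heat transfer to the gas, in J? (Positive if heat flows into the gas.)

n = P₁V₁/(RT₁) = 455×8.23/(8.314×491) = 0.917 mol.
Polytropic n=1.3: T₂ = T₁(V₁/V₂)^(n−1) = 491×(6.29)^0.30 = 852 K; P₂ = P₁(V₁/V₂)^n = 4970 kPa.
W = (P₁V₁−P₂V₂)/(n−1) = (455×8.23−4970×1.31)/0.30 = -9190 J.
ΔU = nCvΔT = 0.917×46.2×(852−491) = 15300 J.
Q = ΔU + W = 6130 J.

6130 J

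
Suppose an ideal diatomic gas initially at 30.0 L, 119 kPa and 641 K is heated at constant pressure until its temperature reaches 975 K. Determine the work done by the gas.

1860 J

n = P₁V₁/(RT₁) = 119×30.0/(8.314×641) = 0.670 mol.
Isobaric: P stays 119 kPa; V/T = const ⇒ T₂ = 975 K, V₂ = 45.6 L.
W = PΔV = 119×(45.6−30.0) kPa·L = 1860 J.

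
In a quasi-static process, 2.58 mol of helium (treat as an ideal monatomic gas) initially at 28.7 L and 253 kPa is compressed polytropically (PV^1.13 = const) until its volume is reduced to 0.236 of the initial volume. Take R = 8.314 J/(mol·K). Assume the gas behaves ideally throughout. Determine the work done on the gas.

11500 J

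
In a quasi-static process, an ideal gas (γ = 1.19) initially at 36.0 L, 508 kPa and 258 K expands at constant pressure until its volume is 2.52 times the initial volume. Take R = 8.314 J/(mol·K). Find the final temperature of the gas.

650 K

Isobaric: P stays 508 kPa; V/T = const ⇒ T₂ = 650 K, V₂ = 90.7 L.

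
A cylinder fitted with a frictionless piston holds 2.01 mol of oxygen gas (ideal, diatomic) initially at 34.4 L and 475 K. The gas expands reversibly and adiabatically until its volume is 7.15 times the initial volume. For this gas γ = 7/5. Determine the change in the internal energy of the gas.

P₁ = nRT₁/V₁ = 2.01×8.314×475/34.4 = 231 kPa.
Adiabatic: TV^(γ−1) = const ⇒ T₂ = 475×(0.140)^0.400 = 216 K; PV^γ = const ⇒ P₂ = 14.7 kPa.
For an ideal gas ΔU = nCvΔT with Cv = (5/2)R = 20.8 J/(mol·K).
ΔU = 2.01×20.8×(216−475) = -10800 J.

-10800 J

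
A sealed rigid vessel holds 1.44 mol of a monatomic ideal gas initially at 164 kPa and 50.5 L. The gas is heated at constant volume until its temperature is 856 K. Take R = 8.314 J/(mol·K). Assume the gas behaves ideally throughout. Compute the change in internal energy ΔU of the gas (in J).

2950 J

T₁ = P₁V₁/(nR) = 164×50.5/(1.44×8.314) = 692 K.
Isochoric: V stays 50.5 L; P/T = const ⇒ T₂ = 856 K, P₂ = 203 kPa.
For an ideal gas ΔU = nCvΔT with Cv = (3/2)R = 12.5 J/(mol·K).
ΔU = 1.44×12.5×(856−692) = 2950 J.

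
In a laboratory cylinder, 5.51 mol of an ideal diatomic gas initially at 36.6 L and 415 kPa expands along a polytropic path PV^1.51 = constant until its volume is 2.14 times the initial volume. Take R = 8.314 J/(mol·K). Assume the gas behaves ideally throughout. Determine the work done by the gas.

9580 J

T₁ = P₁V₁/(nR) = 415×36.6/(5.51×8.314) = 332 K.
Polytropic n=1.51: T₂ = T₁(V₁/V₂)^(n−1) = 332×(0.467)^0.51 = 225 K; P₂ = P₁(V₁/V₂)^n = 132 kPa.
W = (P₁V₁−P₂V₂)/(n−1) = (415×36.6−132×78.3)/0.51 = 9580 J.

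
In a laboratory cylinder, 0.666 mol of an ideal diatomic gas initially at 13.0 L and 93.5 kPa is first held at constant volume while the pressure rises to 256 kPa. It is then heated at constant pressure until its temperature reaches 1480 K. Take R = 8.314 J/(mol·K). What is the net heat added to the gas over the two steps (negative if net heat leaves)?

22300 J

T₁ = P₁V₁/(nR) = 93.5×13.0/(0.666×8.314) = 220 K.
Step 1 — Isochoric: V stays 13.0 L; P/T = const ⇒ T₂ = 601 K, P₂ = 256 kPa.
W = 0 (no volume change).
ΔU = nCvΔT = 0.666×20.8×(601−220) = 5280 J.
Q = ΔU = 5280 J.
State after step 1: P = 256 kPa, V = 13.0 L, T = 601 K.
Step 2 — Isobaric: P stays 256 kPa; V/T = const ⇒ T₂ = 1480 K, V₂ = 32.0 L.
W = PΔV = 256×(32.0−13.0) kPa·L = 4870 J.
ΔU = nCvΔT = 0.666×20.8×(1480−601) = 12200 J.
Q = ΔU + W = nCpΔT = 17000 J.
Net over both steps: W = 4870 J, Q = 22300 J, ΔU = 17400 J.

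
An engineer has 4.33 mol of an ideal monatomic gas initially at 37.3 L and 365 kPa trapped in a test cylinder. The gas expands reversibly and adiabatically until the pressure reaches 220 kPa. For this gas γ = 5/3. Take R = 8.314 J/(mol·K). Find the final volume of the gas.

T₁ = P₁V₁/(nR) = 365×37.3/(4.33×8.314) = 378 K.
Adiabatic: T₂/T₁ = (P₂/P₁)^((γ−1)/γ) ⇒ T₂ = 378×(0.603)^0.400 = 309 K; V₂ = 50.5 L.

50.5 L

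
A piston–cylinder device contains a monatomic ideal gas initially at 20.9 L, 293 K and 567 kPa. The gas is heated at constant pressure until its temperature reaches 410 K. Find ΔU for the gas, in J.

7100 J

n = P₁V₁/(RT₁) = 567×20.9/(8.314×293) = 4.86 mol.
Isobaric: P stays 567 kPa; V/T = const ⇒ T₂ = 410 K, V₂ = 29.2 L.
For an ideal gas ΔU = nCvΔT with Cv = (3/2)R = 12.5 J/(mol·K).
ΔU = 4.86×12.5×(410−293) = 7100 J.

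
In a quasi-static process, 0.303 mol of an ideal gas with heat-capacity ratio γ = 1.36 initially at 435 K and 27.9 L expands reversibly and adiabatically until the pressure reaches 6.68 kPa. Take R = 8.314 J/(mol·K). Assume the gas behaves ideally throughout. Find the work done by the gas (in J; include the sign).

1140 J

P₁ = nRT₁/V₁ = 0.303×8.314×435/27.9 = 39.3 kPa.
Adiabatic: T₂/T₁ = (P₂/P₁)^((γ−1)/γ) ⇒ T₂ = 435×(0.170)^0.265 = 272 K; V₂ = 103 L.
ΔU = nCvΔT = 0.303×23.1×(272−435) = -1140 J.
Q = 0 for an adiabatic process, so W = −ΔU = 1140 J.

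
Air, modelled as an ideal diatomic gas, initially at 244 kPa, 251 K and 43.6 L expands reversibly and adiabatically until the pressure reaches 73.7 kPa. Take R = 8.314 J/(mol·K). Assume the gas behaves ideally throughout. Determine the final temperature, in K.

Adiabatic: T₂/T₁ = (P₂/P₁)^((γ−1)/γ) ⇒ T₂ = 251×(0.302)^0.286 = 178 K; V₂ = 103 L.

178 K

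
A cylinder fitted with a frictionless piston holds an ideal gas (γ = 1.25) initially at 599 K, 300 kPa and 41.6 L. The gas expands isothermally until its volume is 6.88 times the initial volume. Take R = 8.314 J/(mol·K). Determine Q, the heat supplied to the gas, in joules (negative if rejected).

24100 J

n = P₁V₁/(RT₁) = 300×41.6/(8.314×599) = 2.51 mol.
Isothermal: T stays 599 K; PV = const ⇒ V₂ = 286 L, P₂ = 43.6 kPa.
ΔU = 0 (ideal gas, T constant).
W = nRT ln(V₂/V₁) = 2.51×8.314×599×ln(6.88) = 24100 J.
Q = ΔU + W = 24100 J.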